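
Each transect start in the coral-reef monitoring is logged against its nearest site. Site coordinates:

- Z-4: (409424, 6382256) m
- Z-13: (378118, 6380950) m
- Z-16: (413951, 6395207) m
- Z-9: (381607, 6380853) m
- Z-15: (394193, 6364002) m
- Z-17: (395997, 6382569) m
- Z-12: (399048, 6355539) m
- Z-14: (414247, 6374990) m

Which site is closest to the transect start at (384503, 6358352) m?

Squared distances to each site:
Z-4: 1192457457.000; Z-13: 551437829.000; Z-16: 2225475729.000; Z-9: 514681817.000; Z-15: 125818600.000; Z-17: 718575125.000; Z-12: 219469994.000; Z-14: 1161528580.000.
Minimum at Z-15.

Z-15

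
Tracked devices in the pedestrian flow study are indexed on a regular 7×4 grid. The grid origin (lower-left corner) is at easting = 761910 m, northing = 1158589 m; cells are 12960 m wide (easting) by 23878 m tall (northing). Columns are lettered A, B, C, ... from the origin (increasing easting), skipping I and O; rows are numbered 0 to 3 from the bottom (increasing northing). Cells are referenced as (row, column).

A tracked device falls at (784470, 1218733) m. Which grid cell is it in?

(2, B)

Column index: ⌊(784470 − 761910) / 12960⌋ = ⌊1.741⌋ = 1 → column B
Row offset from origin: ⌊(1218733 − 1158589) / 23878⌋ = ⌊2.519⌋ = 2 → row 2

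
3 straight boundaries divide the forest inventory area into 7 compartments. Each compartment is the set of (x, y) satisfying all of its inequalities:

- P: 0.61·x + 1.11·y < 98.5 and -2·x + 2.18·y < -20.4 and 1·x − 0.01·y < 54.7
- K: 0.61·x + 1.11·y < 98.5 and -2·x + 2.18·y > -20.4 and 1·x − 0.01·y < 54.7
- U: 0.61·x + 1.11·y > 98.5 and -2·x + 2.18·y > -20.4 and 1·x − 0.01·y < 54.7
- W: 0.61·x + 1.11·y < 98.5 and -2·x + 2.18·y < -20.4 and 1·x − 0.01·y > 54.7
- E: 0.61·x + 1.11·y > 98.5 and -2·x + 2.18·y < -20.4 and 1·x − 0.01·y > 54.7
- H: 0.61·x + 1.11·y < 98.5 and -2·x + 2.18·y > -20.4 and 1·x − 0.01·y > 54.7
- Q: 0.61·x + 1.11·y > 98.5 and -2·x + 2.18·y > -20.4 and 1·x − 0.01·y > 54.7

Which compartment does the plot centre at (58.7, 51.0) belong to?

0.61·58.7 + 1.11·51.0 = 92.417, which is < 98.5
-2·58.7 + 2.18·51.0 = -6.220, which is > -20.4
1·58.7 − 0.01·51.0 = 58.190, which is > 54.7
This sign pattern matches H.

H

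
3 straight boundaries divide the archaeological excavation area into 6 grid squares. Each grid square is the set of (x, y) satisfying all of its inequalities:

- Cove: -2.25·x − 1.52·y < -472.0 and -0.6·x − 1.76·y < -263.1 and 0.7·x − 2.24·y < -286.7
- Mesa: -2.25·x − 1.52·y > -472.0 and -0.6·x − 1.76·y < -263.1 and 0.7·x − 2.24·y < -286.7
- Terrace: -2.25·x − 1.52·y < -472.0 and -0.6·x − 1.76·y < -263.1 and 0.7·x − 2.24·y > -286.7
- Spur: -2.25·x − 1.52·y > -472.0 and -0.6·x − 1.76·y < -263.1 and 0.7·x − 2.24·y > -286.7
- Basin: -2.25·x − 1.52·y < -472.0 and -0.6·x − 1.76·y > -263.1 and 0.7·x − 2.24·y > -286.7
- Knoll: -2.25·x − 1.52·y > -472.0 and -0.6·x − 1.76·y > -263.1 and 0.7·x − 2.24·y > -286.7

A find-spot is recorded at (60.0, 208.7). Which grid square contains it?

-2.25·60.0 − 1.52·208.7 = -452.224, which is > -472.0
-0.6·60.0 − 1.76·208.7 = -403.312, which is < -263.1
0.7·60.0 − 2.24·208.7 = -425.488, which is < -286.7
This sign pattern matches Mesa.

Mesa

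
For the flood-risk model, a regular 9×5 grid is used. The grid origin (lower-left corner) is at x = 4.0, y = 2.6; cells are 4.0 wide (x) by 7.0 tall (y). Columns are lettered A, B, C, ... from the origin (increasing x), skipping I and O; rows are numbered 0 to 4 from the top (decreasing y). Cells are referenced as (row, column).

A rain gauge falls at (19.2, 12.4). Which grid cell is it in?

Column index: ⌊(19.2 − 4.0) / 4.0⌋ = ⌊3.800⌋ = 3 → column D
Row offset from origin: ⌊(12.4 − 2.6) / 7.0⌋ = ⌊1.400⌋ = 1 → row 3 (counted from top)

(3, D)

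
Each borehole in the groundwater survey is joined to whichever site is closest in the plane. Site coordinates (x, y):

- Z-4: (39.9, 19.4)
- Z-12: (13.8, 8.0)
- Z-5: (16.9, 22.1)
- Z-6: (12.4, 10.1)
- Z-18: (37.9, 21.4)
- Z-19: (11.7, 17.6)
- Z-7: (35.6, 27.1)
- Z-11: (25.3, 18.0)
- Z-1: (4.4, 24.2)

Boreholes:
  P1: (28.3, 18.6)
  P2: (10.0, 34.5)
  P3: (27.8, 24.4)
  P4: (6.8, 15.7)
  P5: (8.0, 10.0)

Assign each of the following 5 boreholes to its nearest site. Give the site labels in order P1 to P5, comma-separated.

P1 → Z-11 (d²=9.36)
P2 → Z-1 (d²=137.45)
P3 → Z-11 (d²=47.21)
P4 → Z-19 (d²=27.62)
P5 → Z-6 (d²=19.37)

Z-11, Z-1, Z-11, Z-19, Z-6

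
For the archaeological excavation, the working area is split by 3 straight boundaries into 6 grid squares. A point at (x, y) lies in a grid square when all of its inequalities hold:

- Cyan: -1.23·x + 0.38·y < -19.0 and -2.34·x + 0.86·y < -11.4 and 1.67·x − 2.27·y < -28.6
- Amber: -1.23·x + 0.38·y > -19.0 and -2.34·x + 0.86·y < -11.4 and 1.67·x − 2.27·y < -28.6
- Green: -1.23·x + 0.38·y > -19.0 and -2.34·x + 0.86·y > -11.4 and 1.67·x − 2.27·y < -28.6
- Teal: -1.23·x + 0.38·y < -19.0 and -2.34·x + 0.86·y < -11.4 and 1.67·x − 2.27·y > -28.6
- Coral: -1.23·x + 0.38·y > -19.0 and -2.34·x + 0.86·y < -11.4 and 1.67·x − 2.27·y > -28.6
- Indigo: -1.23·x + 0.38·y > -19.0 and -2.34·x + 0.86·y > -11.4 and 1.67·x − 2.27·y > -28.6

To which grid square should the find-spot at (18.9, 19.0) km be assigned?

-1.23·18.9 + 0.38·19.0 = -16.027, which is > -19.0
-2.34·18.9 + 0.86·19.0 = -27.886, which is < -11.4
1.67·18.9 − 2.27·19.0 = -11.567, which is > -28.6
This sign pattern matches Coral.

Coral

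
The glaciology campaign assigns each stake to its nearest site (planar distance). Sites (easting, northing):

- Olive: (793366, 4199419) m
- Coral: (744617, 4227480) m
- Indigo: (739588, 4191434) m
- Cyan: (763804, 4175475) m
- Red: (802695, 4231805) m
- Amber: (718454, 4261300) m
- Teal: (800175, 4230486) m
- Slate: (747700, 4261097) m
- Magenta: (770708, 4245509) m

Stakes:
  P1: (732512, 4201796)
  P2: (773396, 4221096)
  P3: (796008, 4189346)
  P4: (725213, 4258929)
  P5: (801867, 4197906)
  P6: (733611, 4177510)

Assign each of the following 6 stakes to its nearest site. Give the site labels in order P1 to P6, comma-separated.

P1 → Indigo (d²=157440820.00)
P2 → Magenta (d²=603219913.00)
P3 → Olive (d²=108445493.00)
P4 → Amber (d²=51305722.00)
P5 → Olive (d²=74556170.00)
P6 → Indigo (d²=229602305.00)

Indigo, Magenta, Olive, Amber, Olive, Indigo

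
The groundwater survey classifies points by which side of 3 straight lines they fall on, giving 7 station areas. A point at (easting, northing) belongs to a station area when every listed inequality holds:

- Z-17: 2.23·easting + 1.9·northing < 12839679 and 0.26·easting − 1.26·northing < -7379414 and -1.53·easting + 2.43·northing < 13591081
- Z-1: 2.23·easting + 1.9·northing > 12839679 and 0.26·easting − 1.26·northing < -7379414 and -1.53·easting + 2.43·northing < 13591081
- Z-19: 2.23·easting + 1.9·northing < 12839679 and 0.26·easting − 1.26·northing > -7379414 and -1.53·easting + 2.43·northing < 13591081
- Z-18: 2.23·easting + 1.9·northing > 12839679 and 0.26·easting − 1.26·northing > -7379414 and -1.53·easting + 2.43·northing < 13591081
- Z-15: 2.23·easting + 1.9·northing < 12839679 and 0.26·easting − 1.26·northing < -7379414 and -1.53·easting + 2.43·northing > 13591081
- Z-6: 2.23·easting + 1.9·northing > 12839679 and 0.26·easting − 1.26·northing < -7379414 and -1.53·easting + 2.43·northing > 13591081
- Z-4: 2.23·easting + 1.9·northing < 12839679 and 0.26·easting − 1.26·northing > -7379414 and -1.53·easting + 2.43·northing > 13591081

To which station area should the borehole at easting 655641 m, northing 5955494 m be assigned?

2.23·655641 + 1.9·5955494 = 12777518.030, which is < 12839679
0.26·655641 − 1.26·5955494 = -7333455.780, which is > -7379414
-1.53·655641 + 2.43·5955494 = 13468719.690, which is < 13591081
This sign pattern matches Z-19.

Z-19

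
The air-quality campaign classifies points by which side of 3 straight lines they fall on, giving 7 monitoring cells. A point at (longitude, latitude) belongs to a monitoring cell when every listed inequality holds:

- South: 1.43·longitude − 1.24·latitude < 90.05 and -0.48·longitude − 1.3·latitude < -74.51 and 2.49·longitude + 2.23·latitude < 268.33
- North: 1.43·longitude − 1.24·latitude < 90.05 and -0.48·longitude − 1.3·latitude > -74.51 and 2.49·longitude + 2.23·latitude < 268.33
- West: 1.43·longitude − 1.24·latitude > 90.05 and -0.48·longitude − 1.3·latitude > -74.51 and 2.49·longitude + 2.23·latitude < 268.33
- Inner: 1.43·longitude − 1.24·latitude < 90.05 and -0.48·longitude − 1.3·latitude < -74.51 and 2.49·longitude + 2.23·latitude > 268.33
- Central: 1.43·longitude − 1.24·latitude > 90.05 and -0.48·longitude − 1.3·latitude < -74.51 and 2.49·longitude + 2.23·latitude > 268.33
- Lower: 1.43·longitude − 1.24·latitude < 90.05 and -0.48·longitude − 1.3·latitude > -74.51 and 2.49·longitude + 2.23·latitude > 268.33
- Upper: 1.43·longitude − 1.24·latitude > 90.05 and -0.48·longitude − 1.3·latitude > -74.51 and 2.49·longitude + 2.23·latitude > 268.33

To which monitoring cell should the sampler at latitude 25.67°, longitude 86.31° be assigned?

Central

1.43·86.31 − 1.24·25.67 = 91.593, which is > 90.05
-0.48·86.31 − 1.3·25.67 = -74.800, which is < -74.51
2.49·86.31 + 2.23·25.67 = 272.156, which is > 268.33
This sign pattern matches Central.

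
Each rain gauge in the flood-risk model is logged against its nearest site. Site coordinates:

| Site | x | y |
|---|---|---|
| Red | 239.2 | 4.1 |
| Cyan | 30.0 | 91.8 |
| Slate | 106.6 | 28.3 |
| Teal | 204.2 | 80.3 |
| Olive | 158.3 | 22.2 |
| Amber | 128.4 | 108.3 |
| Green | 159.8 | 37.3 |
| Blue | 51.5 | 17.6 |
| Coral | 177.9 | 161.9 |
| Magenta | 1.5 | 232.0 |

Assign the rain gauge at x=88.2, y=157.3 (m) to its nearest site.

Amber

Squared distances to each site:
Red: 46271.240; Cyan: 7677.490; Slate: 16979.560; Teal: 19385.000; Olive: 23166.020; Amber: 4017.040; Green: 19526.560; Blue: 20862.980; Coral: 8067.250; Magenta: 13096.980.
Minimum at Amber.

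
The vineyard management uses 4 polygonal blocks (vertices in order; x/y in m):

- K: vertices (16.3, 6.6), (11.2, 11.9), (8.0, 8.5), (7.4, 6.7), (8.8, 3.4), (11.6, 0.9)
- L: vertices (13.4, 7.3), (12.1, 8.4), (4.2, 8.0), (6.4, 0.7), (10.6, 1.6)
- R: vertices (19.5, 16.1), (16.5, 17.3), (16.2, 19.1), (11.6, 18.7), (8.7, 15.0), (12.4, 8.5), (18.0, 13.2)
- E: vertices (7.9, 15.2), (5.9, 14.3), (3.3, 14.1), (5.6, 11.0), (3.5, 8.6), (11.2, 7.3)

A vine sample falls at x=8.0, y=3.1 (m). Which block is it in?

Cast a ray rightward from (8.0, 3.1). For each polygon, the edges (by vertex number in listed order) whose endpoints lie on opposite sides of y = 3.1, where each meets that height, and whether that is right or left of the point:
K: 5–6 at x≈9.14 (right), 6–1 at x≈13.41 (right) → 2 crossings.
L: 3–4 at x≈5.68 (left), 5–1 at x≈11.34 (right) → 1 crossing.
R: no edge straddles that height → 0 crossings.
E: no edge straddles that height → 0 crossings.
Only L has an odd count, so the point is inside L.

L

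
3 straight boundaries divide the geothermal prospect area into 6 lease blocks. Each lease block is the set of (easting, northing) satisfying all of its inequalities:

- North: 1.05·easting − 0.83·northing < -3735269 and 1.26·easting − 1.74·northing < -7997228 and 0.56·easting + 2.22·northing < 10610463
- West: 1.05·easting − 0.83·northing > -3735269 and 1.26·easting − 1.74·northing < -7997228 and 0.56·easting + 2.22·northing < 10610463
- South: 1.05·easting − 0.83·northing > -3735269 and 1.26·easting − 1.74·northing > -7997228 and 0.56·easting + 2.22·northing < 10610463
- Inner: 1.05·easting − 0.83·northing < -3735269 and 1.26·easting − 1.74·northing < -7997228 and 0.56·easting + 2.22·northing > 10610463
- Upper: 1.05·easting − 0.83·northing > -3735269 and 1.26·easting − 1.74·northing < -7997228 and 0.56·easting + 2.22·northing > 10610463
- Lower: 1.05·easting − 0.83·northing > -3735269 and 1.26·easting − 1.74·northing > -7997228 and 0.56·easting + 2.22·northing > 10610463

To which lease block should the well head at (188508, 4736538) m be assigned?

Upper

1.05·188508 − 0.83·4736538 = -3733393.140, which is > -3735269
1.26·188508 − 1.74·4736538 = -8004056.040, which is < -7997228
0.56·188508 + 2.22·4736538 = 10620678.840, which is > 10610463
This sign pattern matches Upper.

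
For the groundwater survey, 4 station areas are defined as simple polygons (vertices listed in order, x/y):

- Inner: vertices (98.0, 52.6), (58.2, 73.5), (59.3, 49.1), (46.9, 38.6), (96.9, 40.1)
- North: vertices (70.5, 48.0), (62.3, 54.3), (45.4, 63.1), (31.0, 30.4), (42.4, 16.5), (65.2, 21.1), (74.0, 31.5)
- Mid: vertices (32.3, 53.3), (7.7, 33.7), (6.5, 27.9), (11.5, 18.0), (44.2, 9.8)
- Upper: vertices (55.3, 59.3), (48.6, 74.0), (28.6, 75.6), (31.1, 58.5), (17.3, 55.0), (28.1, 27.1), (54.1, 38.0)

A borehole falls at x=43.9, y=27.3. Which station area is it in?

Cast a ray rightward from (43.9, 27.3). For each polygon, the edges (by vertex number in listed order) whose endpoints lie on opposite sides of y = 27.3, where each meets that height, and whether that is right or left of the point:
Inner: no edge straddles that height → 0 crossings.
North: 4–5 at x≈33.54 (left), 6–7 at x≈70.45 (right) → 1 crossing.
Mid: 3–4 at x≈6.80 (left), 5–1 at x≈39.41 (left) → 0 crossings.
Upper: 5–6 at x≈28.02 (left), 6–7 at x≈28.58 (left) → 0 crossings.
Only North has an odd count, so the point is inside North.

North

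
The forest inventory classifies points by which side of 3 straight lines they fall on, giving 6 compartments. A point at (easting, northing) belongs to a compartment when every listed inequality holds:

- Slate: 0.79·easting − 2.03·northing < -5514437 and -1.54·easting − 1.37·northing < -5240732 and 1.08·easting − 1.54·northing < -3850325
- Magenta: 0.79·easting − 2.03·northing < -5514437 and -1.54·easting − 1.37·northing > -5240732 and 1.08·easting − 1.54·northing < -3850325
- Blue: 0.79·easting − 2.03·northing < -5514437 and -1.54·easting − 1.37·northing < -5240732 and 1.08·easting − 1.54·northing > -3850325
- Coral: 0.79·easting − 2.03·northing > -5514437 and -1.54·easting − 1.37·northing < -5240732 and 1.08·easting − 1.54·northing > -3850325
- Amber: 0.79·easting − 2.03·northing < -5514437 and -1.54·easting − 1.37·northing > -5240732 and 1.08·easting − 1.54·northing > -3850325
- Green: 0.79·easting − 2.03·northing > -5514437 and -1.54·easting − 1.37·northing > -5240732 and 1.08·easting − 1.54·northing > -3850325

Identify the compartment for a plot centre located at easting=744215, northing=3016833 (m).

0.79·744215 − 2.03·3016833 = -5536241.140, which is < -5514437
-1.54·744215 − 1.37·3016833 = -5279152.310, which is < -5240732
1.08·744215 − 1.54·3016833 = -3842170.620, which is > -3850325
This sign pattern matches Blue.

Blue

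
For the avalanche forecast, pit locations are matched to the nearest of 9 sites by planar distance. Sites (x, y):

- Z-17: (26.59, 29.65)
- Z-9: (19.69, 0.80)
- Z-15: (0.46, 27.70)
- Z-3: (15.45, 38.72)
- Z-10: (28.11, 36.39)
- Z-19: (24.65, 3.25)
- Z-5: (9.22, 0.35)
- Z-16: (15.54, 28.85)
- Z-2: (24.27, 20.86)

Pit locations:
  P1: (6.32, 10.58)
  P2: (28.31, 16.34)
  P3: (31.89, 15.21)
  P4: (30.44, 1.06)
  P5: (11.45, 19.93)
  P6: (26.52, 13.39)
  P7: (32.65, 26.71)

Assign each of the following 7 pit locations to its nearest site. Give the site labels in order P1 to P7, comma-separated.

P1 → Z-5 (d²=113.06)
P2 → Z-2 (d²=36.75)
P3 → Z-2 (d²=89.99)
P4 → Z-19 (d²=38.32)
P5 → Z-16 (d²=96.29)
P6 → Z-2 (d²=60.86)
P7 → Z-17 (d²=45.37)

Z-5, Z-2, Z-2, Z-19, Z-16, Z-2, Z-17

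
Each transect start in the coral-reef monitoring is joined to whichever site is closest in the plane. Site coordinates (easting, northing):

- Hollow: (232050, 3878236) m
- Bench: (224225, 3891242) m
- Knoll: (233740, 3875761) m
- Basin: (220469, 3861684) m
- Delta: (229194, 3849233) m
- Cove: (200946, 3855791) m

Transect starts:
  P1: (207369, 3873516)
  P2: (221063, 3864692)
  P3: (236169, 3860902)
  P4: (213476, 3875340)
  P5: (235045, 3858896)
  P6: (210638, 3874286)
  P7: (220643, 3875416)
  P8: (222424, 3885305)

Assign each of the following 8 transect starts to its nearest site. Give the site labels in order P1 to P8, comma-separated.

Basin, Basin, Delta, Basin, Delta, Basin, Hollow, Bench

P1 → Basin (d²=311606224.00)
P2 → Basin (d²=9400900.00)
P3 → Delta (d²=184816186.00)
P4 → Basin (d²=235388385.00)
P5 → Delta (d²=127607770.00)
P6 → Basin (d²=255458965.00)
P7 → Hollow (d²=138072049.00)
P8 → Bench (d²=38491570.00)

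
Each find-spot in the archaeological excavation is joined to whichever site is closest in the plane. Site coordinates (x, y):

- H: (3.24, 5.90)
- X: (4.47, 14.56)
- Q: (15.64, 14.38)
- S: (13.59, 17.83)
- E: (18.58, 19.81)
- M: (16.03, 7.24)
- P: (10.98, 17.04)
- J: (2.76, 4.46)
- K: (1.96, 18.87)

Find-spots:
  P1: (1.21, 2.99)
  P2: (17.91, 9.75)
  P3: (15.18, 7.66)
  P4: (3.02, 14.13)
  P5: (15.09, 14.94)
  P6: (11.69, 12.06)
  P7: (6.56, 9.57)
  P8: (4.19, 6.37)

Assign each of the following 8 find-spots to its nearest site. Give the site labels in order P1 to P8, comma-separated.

P1 → J (d²=4.56)
P2 → M (d²=9.83)
P3 → M (d²=0.90)
P4 → X (d²=2.29)
P5 → Q (d²=0.62)
P6 → Q (d²=20.98)
P7 → H (d²=24.49)
P8 → H (d²=1.12)

J, M, M, X, Q, Q, H, H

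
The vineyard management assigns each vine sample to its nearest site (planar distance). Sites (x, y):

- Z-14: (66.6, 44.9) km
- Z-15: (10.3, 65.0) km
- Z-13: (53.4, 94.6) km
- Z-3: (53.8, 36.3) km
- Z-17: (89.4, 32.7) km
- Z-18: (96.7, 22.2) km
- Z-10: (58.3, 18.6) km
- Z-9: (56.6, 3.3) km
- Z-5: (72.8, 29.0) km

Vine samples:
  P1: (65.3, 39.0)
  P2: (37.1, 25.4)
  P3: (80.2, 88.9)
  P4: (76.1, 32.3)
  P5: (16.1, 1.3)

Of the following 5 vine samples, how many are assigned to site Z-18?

P1 → Z-14
P2 → Z-3
P3 → Z-13
P4 → Z-5
P5 → Z-9
0 of the 5 go to Z-18.

0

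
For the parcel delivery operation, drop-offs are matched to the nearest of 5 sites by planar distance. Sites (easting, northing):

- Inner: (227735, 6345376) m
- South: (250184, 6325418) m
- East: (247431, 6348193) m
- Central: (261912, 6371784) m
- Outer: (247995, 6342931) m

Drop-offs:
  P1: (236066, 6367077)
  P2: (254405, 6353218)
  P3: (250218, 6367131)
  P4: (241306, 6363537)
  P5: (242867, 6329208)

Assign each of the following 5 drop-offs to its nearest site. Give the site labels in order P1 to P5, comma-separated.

P1 → East (d²=485768681.00)
P2 → East (d²=73887301.00)
P3 → Central (d²=158400045.00)
P4 → East (d²=272953961.00)
P5 → South (d²=67902589.00)

East, East, Central, East, South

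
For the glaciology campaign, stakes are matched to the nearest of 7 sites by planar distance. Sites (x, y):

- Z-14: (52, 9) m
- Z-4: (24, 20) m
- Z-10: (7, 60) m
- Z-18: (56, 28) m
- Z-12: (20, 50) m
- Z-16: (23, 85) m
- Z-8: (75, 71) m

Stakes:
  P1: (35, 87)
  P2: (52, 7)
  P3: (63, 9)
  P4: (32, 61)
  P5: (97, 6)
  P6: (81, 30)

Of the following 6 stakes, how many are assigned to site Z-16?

P1 → Z-16
P2 → Z-14
P3 → Z-14
P4 → Z-12
P5 → Z-14
P6 → Z-18
1 of the 6 goes to Z-16.

1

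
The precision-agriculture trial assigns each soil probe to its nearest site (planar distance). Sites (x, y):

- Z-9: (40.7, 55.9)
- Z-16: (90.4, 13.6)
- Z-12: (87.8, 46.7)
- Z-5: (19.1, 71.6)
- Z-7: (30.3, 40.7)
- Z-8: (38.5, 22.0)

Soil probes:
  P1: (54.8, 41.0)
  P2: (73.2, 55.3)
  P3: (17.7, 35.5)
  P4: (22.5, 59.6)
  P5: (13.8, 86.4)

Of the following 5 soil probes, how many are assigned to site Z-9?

1

P1 → Z-9
P2 → Z-12
P3 → Z-7
P4 → Z-5
P5 → Z-5
1 of the 5 goes to Z-9.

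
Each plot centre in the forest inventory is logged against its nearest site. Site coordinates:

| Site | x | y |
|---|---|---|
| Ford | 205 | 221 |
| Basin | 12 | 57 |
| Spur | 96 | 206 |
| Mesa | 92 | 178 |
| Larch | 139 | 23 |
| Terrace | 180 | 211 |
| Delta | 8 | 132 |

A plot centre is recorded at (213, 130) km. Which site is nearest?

Terrace

Squared distances to each site:
Ford: 8345.000; Basin: 45730.000; Spur: 19465.000; Mesa: 16945.000; Larch: 16925.000; Terrace: 7650.000; Delta: 42029.000.
Minimum at Terrace.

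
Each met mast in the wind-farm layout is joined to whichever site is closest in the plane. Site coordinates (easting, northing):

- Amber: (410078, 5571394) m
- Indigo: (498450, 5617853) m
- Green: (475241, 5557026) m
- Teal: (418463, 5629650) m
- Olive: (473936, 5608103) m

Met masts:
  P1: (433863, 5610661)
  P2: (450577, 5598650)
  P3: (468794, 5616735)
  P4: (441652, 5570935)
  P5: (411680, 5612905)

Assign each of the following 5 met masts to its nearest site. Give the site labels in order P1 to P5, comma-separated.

P1 → Teal (d²=597742121.00)
P2 → Olive (d²=635002090.00)
P3 → Olive (d²=100951588.00)
P4 → Amber (d²=997128157.00)
P5 → Teal (d²=326404114.00)

Teal, Olive, Olive, Amber, Teal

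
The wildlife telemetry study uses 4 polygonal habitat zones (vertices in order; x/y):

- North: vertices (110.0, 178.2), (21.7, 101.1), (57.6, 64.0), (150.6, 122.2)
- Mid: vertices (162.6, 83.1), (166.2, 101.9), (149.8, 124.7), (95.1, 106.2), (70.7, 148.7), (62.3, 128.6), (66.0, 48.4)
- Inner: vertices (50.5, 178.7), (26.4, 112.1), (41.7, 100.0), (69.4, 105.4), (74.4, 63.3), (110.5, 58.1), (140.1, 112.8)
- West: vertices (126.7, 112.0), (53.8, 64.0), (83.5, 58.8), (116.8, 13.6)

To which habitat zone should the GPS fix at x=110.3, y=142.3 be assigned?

Cast a ray rightward from (110.3, 142.3). For each polygon, the edges (by vertex number in listed order) whose endpoints lie on opposite sides of y = 142.3, where each meets that height, and whether that is right or left of the point:
North: 1–2 at x≈68.88 (left), 4–1 at x≈136.03 (right) → 1 crossing.
Mid: 4–5 at x≈74.37 (left), 5–6 at x≈68.03 (left) → 0 crossings.
Inner: 1–2 at x≈37.33 (left), 7–1 at x≈99.99 (left) → 0 crossings.
West: no edge straddles that height → 0 crossings.
Only North has an odd count, so the point is inside North.

North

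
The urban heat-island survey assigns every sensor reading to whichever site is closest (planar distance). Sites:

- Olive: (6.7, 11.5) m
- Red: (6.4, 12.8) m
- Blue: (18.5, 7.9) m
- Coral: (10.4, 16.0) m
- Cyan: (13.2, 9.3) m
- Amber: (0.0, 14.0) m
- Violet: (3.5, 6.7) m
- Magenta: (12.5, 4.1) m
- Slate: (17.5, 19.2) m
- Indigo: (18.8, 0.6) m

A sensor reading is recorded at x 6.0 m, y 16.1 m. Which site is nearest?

Red

Squared distances to each site:
Olive: 21.650; Red: 11.050; Blue: 223.490; Coral: 19.370; Cyan: 98.080; Amber: 40.410; Violet: 94.610; Magenta: 186.250; Slate: 141.860; Indigo: 404.090.
Minimum at Red.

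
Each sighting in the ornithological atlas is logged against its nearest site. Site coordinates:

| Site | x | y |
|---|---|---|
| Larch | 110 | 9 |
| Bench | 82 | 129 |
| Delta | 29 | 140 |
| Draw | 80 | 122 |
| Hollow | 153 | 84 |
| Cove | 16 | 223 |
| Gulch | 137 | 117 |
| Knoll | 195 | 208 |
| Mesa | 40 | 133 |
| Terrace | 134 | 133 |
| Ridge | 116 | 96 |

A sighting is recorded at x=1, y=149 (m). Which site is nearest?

Squared distances to each site:
Larch: 31481.000; Bench: 6961.000; Delta: 865.000; Draw: 6970.000; Hollow: 27329.000; Cove: 5701.000; Gulch: 19520.000; Knoll: 41117.000; Mesa: 1777.000; Terrace: 17945.000; Ridge: 16034.000.
Minimum at Delta.

Delta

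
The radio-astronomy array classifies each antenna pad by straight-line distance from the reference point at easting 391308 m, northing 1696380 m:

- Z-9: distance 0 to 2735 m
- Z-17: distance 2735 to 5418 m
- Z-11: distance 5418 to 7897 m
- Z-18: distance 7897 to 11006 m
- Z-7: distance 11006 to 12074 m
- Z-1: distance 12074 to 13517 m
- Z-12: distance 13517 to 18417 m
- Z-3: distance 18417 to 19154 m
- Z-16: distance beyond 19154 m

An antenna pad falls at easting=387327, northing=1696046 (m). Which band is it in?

Distance = √((387327−391308)² + (1696046−1696380)²) = √(15848361.000 + 111556.000) = 3994.986 m.
2735 ≤ 3994.986 < 5418 → Z-17.

Z-17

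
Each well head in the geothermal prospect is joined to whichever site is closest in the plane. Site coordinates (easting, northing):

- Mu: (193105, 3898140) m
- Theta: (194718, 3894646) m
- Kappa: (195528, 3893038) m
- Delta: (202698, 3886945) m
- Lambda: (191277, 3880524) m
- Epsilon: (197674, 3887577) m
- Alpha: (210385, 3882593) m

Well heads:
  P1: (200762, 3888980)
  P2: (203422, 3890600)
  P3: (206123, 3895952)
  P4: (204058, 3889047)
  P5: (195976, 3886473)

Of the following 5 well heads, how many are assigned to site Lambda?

P1 → Delta
P2 → Delta
P3 → Delta
P4 → Delta
P5 → Epsilon
0 of the 5 go to Lambda.

0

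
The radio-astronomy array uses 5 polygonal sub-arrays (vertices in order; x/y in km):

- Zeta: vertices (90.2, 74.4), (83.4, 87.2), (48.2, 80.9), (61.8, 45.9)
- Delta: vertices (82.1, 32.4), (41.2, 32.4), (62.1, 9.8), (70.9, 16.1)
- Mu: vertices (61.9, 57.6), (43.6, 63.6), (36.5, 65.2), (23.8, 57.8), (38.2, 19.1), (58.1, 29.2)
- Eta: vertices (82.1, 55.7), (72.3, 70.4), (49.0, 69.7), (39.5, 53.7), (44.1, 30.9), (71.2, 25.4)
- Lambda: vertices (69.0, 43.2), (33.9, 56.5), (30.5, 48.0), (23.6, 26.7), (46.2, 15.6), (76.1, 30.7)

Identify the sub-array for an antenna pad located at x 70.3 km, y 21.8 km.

Delta

Cast a ray rightward from (70.3, 21.8). For each polygon, the edges (by vertex number in listed order) whose endpoints lie on opposite sides of y = 21.8, where each meets that height, and whether that is right or left of the point:
Zeta: no edge straddles that height → 0 crossings.
Delta: 2–3 at x≈51.00 (left), 4–1 at x≈74.82 (right) → 1 crossing.
Mu: 4–5 at x≈37.20 (left), 5–6 at x≈43.52 (left) → 0 crossings.
Eta: no edge straddles that height → 0 crossings.
Lambda: 4–5 at x≈33.58 (left), 5–6 at x≈58.48 (left) → 0 crossings.
Only Delta has an odd count, so the point is inside Delta.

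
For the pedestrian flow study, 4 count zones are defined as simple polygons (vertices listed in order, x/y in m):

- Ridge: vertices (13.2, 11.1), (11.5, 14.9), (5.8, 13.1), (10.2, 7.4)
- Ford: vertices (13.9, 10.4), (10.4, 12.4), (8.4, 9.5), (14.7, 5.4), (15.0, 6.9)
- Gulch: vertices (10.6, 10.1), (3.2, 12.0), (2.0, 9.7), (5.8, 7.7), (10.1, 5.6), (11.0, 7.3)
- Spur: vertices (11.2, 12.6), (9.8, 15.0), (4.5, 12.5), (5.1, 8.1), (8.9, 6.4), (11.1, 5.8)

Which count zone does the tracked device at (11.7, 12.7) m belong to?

Cast a ray rightward from (11.7, 12.7). For each polygon, the edges (by vertex number in listed order) whose endpoints lie on opposite sides of y = 12.7, where each meets that height, and whether that is right or left of the point:
Ridge: 1–2 at x≈12.48 (right), 3–4 at x≈6.11 (left) → 1 crossing.
Ford: no edge straddles that height → 0 crossings.
Gulch: no edge straddles that height → 0 crossings.
Spur: 1–2 at x≈11.14 (left), 2–3 at x≈4.92 (left) → 0 crossings.
Only Ridge has an odd count, so the point is inside Ridge.

Ridge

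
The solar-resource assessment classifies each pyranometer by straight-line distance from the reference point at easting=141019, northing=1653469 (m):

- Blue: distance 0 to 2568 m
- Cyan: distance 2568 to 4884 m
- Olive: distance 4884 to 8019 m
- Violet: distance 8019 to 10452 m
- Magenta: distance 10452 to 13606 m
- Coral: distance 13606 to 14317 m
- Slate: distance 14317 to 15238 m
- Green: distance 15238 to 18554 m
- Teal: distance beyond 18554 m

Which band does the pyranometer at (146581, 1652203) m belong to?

Distance = √((146581−141019)² + (1652203−1653469)²) = √(30935844.000 + 1602756.000) = 5704.262 m.
4884 ≤ 5704.262 < 8019 → Olive.

Olive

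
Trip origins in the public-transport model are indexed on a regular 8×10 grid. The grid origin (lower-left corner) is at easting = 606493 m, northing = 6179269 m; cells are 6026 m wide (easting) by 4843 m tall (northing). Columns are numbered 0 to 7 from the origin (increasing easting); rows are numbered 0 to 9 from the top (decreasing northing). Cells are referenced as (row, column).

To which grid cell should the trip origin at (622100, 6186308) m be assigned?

Column index: ⌊(622100 − 606493) / 6026⌋ = ⌊2.590⌋ = 2
Row offset from origin: ⌊(6186308 − 6179269) / 4843⌋ = ⌊1.453⌋ = 1 → row 8 (counted from top)

(8, 2)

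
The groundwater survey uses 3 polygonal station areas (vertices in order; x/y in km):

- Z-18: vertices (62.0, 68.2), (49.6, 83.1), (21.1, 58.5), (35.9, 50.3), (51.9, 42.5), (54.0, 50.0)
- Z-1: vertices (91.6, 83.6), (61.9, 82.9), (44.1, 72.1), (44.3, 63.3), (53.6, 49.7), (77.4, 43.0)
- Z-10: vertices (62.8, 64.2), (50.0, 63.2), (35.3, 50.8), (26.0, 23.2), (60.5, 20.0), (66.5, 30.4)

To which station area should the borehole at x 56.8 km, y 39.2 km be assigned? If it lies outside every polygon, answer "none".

Z-10

Cast a ray rightward from (56.8, 39.2). For each polygon, the edges (by vertex number in listed order) whose endpoints lie on opposite sides of y = 39.2, where each meets that height, and whether that is right or left of the point:
Z-18: no edge straddles that height → 0 crossings.
Z-1: no edge straddles that height → 0 crossings.
Z-10: 3–4 at x≈31.39 (left), 6–1 at x≈65.54 (right) → 1 crossing.
Only Z-10 has an odd count, so the point is inside Z-10.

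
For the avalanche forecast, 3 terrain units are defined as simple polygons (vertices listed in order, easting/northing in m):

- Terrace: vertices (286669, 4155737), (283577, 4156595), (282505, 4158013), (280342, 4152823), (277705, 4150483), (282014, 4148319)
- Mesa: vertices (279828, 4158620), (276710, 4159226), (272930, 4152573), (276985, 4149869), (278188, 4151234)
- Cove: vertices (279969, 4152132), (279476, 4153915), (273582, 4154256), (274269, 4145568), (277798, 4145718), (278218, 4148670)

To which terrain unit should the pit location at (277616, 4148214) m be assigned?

Cast a ray rightward from (277616, 4148214). For each polygon, the edges (by vertex number in listed order) whose endpoints lie on opposite sides of northing = 4148214, where each meets that height, and whether that is right or left of the point:
Terrace: no edge straddles that height → 0 crossings.
Mesa: no edge straddles that height → 0 crossings.
Cove: 3–4 at easting≈274059.8 (left), 5–6 at easting≈278153.1 (right) → 1 crossing.
Only Cove has an odd count, so the point is inside Cove.

Cove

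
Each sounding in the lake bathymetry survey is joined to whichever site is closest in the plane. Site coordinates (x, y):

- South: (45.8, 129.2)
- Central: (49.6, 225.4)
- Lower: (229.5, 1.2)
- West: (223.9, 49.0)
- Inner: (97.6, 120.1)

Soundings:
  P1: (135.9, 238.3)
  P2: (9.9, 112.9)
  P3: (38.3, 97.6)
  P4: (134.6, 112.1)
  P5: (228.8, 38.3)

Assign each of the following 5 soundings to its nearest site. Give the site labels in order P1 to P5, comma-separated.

P1 → Central (d²=7614.10)
P2 → South (d²=1554.50)
P3 → South (d²=1054.81)
P4 → Inner (d²=1433.00)
P5 → West (d²=138.50)

Central, South, South, Inner, West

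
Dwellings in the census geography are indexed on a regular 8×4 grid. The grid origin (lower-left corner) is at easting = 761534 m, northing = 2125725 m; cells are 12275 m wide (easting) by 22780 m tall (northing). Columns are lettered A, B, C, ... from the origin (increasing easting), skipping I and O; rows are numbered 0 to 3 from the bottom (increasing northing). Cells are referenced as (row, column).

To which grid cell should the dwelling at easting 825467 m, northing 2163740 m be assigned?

Column index: ⌊(825467 − 761534) / 12275⌋ = ⌊5.208⌋ = 5 → column F
Row offset from origin: ⌊(2163740 − 2125725) / 22780⌋ = ⌊1.669⌋ = 1 → row 1

(1, F)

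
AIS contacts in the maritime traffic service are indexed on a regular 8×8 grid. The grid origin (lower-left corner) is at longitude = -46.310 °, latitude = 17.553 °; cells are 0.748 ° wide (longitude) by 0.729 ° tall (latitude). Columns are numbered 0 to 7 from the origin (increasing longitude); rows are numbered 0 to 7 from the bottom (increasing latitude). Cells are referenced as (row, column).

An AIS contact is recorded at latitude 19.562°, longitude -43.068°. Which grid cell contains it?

(2, 4)

Column index: ⌊(-43.068 − -46.310) / 0.748⌋ = ⌊4.334⌋ = 4
Row offset from origin: ⌊(19.562 − 17.553) / 0.729⌋ = ⌊2.756⌋ = 2 → row 2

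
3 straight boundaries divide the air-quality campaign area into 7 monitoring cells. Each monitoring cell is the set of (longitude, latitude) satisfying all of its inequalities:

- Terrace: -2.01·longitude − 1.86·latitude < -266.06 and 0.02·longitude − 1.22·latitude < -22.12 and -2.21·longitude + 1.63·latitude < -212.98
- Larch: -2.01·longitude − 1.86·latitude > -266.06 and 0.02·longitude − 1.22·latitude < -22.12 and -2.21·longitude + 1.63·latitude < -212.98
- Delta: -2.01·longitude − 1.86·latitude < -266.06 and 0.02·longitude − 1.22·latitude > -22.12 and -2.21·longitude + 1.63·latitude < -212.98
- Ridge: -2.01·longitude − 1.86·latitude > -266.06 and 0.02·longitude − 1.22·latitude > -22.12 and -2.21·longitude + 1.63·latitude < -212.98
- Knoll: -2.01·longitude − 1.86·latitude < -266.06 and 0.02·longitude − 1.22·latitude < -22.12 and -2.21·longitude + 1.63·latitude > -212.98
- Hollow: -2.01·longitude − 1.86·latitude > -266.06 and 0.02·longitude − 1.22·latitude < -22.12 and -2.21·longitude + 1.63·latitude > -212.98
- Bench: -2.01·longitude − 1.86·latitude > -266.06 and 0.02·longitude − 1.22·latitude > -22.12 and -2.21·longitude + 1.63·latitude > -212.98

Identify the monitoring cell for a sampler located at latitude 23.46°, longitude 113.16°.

-2.01·113.16 − 1.86·23.46 = -271.087, which is < -266.06
0.02·113.16 − 1.22·23.46 = -26.358, which is < -22.12
-2.21·113.16 + 1.63·23.46 = -211.844, which is > -212.98
This sign pattern matches Knoll.

Knoll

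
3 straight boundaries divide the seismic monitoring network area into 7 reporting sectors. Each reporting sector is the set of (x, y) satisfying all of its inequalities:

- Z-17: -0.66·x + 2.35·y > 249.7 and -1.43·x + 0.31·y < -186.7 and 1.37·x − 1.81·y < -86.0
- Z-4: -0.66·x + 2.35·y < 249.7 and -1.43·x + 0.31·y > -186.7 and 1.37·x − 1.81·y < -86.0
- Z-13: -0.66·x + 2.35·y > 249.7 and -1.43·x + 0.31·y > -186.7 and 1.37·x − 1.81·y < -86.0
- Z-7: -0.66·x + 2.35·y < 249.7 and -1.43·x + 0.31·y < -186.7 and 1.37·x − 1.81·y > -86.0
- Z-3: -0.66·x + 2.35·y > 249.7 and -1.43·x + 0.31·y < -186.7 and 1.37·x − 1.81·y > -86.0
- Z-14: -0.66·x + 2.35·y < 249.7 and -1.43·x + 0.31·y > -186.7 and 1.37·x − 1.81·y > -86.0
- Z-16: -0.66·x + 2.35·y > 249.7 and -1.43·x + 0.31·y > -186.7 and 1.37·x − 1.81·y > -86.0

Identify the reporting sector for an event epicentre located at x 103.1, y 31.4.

Z-14

-0.66·103.1 + 2.35·31.4 = 5.744, which is < 249.7
-1.43·103.1 + 0.31·31.4 = -137.699, which is > -186.7
1.37·103.1 − 1.81·31.4 = 84.413, which is > -86.0
This sign pattern matches Z-14.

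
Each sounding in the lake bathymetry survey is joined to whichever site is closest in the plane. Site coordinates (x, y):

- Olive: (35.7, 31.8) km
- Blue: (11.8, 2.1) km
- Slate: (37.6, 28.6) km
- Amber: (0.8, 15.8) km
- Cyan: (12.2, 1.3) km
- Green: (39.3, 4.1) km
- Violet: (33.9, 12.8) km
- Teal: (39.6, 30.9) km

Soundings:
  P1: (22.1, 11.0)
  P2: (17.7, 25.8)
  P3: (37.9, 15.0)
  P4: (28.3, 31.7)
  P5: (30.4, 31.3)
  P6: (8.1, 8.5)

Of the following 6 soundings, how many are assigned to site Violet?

P1 → Violet
P2 → Olive
P3 → Violet
P4 → Olive
P5 → Olive
P6 → Blue
2 of the 6 go to Violet.

2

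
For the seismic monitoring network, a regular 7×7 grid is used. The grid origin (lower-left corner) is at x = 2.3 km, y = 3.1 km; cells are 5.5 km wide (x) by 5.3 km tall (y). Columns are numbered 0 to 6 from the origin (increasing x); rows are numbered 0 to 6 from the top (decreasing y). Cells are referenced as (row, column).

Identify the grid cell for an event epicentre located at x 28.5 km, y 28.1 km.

Column index: ⌊(28.5 − 2.3) / 5.5⌋ = ⌊4.764⌋ = 4
Row offset from origin: ⌊(28.1 − 3.1) / 5.3⌋ = ⌊4.717⌋ = 4 → row 2 (counted from top)

(2, 4)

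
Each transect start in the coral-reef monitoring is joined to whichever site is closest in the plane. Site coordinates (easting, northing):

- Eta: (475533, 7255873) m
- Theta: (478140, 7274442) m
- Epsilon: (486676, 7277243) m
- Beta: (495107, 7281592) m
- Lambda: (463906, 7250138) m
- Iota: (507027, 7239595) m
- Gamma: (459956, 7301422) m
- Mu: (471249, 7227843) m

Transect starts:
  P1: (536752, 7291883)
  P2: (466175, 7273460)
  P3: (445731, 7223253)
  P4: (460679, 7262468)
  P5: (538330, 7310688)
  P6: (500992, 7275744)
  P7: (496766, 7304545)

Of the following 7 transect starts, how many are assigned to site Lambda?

1

P1 → Beta
P2 → Theta
P3 → Mu
P4 → Lambda
P5 → Beta
P6 → Beta
P7 → Beta
1 of the 7 goes to Lambda.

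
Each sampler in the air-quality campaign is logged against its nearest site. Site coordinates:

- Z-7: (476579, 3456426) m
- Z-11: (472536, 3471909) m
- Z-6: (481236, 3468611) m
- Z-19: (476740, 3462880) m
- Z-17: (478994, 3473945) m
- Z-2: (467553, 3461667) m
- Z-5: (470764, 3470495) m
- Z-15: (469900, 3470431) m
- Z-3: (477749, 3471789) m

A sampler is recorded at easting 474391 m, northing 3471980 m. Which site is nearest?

Z-11

Squared distances to each site:
Z-7: 246714260.000; Z-11: 3446066.000; Z-6: 58204186.000; Z-19: 88327801.000; Z-17: 25048834.000; Z-2: 153116213.000; Z-5: 15360354.000; Z-15: 22568482.000; Z-3: 11312645.000.
Minimum at Z-11.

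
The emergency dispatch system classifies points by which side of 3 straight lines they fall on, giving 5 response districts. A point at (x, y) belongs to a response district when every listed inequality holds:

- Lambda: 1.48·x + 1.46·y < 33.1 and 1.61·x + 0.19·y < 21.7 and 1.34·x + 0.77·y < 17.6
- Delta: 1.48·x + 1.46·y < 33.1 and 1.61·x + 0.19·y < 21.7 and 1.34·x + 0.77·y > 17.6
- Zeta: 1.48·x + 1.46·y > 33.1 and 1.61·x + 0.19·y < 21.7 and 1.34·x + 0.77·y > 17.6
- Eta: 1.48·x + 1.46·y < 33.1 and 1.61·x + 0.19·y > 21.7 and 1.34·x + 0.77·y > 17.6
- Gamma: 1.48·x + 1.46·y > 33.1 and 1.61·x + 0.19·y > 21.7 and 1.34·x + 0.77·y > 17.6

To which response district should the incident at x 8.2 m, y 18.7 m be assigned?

Zeta

1.48·8.2 + 1.46·18.7 = 39.438, which is > 33.1
1.61·8.2 + 0.19·18.7 = 16.755, which is < 21.7
1.34·8.2 + 0.77·18.7 = 25.387, which is > 17.6
This sign pattern matches Zeta.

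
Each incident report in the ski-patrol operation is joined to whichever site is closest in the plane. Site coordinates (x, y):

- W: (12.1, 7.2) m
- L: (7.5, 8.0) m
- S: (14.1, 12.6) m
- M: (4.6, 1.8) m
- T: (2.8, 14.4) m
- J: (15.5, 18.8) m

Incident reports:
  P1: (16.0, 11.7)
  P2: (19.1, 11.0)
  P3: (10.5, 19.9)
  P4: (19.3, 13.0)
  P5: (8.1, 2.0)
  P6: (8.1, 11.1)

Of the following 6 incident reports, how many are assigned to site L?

P1 → S
P2 → S
P3 → J
P4 → S
P5 → M
P6 → L
1 of the 6 goes to L.

1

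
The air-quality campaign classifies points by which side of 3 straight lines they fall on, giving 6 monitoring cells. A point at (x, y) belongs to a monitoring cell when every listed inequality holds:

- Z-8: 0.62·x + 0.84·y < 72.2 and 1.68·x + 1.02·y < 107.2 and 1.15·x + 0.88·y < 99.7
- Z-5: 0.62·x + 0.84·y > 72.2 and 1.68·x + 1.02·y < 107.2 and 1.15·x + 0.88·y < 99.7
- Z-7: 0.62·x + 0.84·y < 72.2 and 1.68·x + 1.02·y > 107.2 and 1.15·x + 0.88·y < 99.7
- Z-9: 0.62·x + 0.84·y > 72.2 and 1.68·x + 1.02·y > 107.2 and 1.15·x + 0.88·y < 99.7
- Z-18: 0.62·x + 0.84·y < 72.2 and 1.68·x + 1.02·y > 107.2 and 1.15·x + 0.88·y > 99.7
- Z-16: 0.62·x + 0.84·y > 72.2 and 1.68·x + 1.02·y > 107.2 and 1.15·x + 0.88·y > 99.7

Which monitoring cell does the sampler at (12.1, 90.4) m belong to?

Z-9

0.62·12.1 + 0.84·90.4 = 83.438, which is > 72.2
1.68·12.1 + 1.02·90.4 = 112.536, which is > 107.2
1.15·12.1 + 0.88·90.4 = 93.467, which is < 99.7
This sign pattern matches Z-9.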